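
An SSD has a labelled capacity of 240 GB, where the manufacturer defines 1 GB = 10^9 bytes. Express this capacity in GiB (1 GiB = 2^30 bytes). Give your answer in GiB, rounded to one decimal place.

223.5 GiB

240 GB = 240 × 10^9 bytes = 240,000,000,000 bytes
1 GiB = 2^30 bytes = 1,073,741,824 bytes
240,000,000,000 / 1,073,741,824 = 223.5 GiB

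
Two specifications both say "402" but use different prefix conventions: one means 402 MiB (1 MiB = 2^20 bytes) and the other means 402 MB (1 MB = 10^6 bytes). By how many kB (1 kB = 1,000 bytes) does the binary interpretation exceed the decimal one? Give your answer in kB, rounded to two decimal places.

402 MiB = 402 × 1,048,576 = 421,527,552 bytes
402 MB = 402 × 1,000,000 = 402,000,000 bytes
difference = 19,527,552 bytes
19,527,552 / 1,000 = 19,527.55 kB

19,527.55 kB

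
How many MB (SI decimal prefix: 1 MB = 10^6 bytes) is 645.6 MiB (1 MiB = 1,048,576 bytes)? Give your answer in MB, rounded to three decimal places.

676.961 MB

645.6 MiB = 645.6 × 2^20 bytes = 676,960,665.6 bytes
1 MB = 1,000,000 bytes
676,960,665.6 / 1,000,000 = 676.961 MB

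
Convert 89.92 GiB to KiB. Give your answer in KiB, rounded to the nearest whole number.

94,287,954 KiB

89.92 GiB × 1,073,741,824 bytes/GiB = 96,550,864,814.08 bytes
1 KiB = 2^10 bytes = 1,024 bytes
96,550,864,814.08 / 1,024 = 94,287,954 KiB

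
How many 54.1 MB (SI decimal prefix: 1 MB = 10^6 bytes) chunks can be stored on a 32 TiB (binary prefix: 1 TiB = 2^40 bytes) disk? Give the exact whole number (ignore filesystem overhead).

Capacity: 32 TiB = 35,184,372,088,832 bytes
Per item: 54.1 MB = 54,100,000 bytes
⌊35,184,372,088,832 / 54,100,000⌋ = 650,358

650,358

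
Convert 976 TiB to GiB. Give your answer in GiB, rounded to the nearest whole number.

976 TiB = 976 × 2^40 bytes = 1,073,123,348,709,376 bytes
1 GiB = 1,073,741,824 bytes
1,073,123,348,709,376 / 1,073,741,824 = 999,424 GiB

999,424 GiB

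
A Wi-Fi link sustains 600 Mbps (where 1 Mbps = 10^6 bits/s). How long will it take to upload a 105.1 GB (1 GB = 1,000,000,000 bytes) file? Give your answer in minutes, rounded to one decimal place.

23.4 minutes

105.1 GB = 105,100,000,000 bytes = 840,800,000,000 bits
600 Mbps = 600,000,000 bits/s
time = 840,800,000,000 / 600,000,000 = 1,401.33 s
1,401.33 s / 60 = 23.4 minutes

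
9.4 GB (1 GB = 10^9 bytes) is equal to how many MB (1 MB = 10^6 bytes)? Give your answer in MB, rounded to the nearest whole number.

9.4 GB = 9.4 × 10^9 bytes = 9,400,000,000 bytes
1 MB = 10^6 bytes = 1,000,000 bytes
9,400,000,000 / 1,000,000 = 9,400 MB

9,400 MB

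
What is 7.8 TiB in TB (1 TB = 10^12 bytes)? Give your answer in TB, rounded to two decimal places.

8.58 TB

7.8 TiB × 1,099,511,627,776 bytes/TiB = 8,576,190,696,652.8 bytes
1 TB = 10^12 bytes = 1,000,000,000,000 bytes
8,576,190,696,652.8 / 1,000,000,000,000 = 8.58 TB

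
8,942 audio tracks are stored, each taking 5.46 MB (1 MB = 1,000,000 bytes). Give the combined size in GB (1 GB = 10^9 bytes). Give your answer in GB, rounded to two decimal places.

48.82 GB

Total = 8,942 × 5.46 MB = 48823.32 MB
= 48823.32 × 1,000,000 bytes = 48,823,320,000 bytes
1 GB = 1,000,000,000 bytes
48,823,320,000 / 1,000,000,000 = 48.82 GB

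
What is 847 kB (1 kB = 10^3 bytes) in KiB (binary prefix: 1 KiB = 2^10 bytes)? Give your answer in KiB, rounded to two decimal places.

827.15 KiB

847 kB = 847 × 10^3 bytes = 847,000 bytes
1 KiB = 1,024 bytes
847,000 / 1,024 = 827.15 KiB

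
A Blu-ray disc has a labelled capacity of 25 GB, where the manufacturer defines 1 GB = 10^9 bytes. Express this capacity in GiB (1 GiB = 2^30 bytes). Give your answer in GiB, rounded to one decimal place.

25 GB × 1,000,000,000 bytes/GB = 25,000,000,000 bytes
1 GiB = 1,073,741,824 bytes
25,000,000,000 / 1,073,741,824 = 23.3 GiB

23.3 GiB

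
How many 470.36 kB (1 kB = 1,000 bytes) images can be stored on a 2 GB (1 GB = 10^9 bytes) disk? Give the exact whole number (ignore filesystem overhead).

Capacity: 2 GB = 2,000,000,000 bytes
Per item: 470.36 kB = 470,360 bytes
⌊2,000,000,000 / 470,360⌋ = 4,252

4,252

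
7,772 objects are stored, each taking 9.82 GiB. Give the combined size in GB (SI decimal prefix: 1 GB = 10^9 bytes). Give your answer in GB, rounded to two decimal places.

Total = 7,772 × 9.82 GiB = 76321.04 GiB
= 76321.04 × 1,073,741,824 bytes = 81,949,092,699,176.96 bytes
1 GB = 1,000,000,000 bytes
81,949,092,699,176.96 / 1,000,000,000 = 81,949.09 GB

81,949.09 GB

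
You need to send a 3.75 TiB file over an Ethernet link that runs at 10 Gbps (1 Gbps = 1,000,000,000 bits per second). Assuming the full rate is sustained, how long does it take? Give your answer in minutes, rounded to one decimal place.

3.75 TiB = 4,123,168,604,160 bytes = 32,985,348,833,280 bits
10 Gbps = 10,000,000,000 bits/s
time = 32,985,348,833,280 / 10,000,000,000 = 3,298.53 s
3,298.53 s / 60 = 55.0 minutes

55.0 minutes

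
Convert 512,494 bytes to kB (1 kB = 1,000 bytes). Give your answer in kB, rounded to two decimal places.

512,494 bytes given.
1 kB = 1,000 bytes
512,494 / 1,000 = 512.49 kB

512.49 kB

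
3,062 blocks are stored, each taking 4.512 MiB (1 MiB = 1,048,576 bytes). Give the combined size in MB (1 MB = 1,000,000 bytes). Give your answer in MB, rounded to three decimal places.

14,486.858 MB

Total = 3,062 × 4.512 MiB = 13815.744 MiB
= 13815.744 × 1,048,576 bytes = 14,486,857,580.544 bytes
1 MB = 1,000,000 bytes
14,486,857,580.544 / 1,000,000 = 14,486.858 MB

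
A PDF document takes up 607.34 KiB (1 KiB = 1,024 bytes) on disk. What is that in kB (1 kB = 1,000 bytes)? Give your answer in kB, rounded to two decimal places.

607.34 KiB = 607.34 × 2^10 bytes = 621,916.16 bytes
1 kB = 1,000 bytes
621,916.16 / 1,000 = 621.92 kB

621.92 kB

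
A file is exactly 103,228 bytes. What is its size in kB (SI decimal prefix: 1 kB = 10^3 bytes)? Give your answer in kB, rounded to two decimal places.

103.23 kB

103,228 bytes given.
1 kB = 10^3 bytes = 1,000 bytes
103,228 / 1,000 = 103.23 kB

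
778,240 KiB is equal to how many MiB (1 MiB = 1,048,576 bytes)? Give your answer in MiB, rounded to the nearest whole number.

778,240 KiB = 778,240 × 2^10 bytes = 796,917,760 bytes
1 MiB = 1,048,576 bytes
796,917,760 / 1,048,576 = 760 MiB

760 MiB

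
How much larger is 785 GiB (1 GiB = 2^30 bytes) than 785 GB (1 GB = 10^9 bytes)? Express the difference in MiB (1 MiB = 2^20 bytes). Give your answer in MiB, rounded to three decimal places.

785 GiB = 785 × 1,073,741,824 = 842,887,331,840 bytes
785 GB = 785 × 1,000,000,000 = 785,000,000,000 bytes
difference = 57,887,331,840 bytes
57,887,331,840 / 1,048,576 = 55,205.662 MiB

55,205.662 MiB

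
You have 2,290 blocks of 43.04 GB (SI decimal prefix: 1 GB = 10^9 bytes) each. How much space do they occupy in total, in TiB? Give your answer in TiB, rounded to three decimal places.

Total = 2,290 × 43.04 GB = 98561.6 GB
= 98561.6 × 1,000,000,000 bytes = 98,561,600,000,000 bytes
1 TiB = 1,099,511,627,776 bytes
98,561,600,000,000 / 1,099,511,627,776 = 89.641 TiB

89.641 TiB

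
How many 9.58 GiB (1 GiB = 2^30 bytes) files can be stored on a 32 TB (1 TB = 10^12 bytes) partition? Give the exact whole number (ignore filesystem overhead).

Capacity: 32 TB = 32,000,000,000,000 bytes
Per item: 9.58 GiB = 10,286,446,673.92 bytes
⌊32,000,000,000,000 / 10,286,446,673.92⌋ = 3,110

3,110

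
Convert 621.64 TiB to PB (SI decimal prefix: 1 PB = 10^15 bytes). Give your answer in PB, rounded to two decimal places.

621.64 TiB = 621.64 × 2^40 bytes = 683,500,408,290,672.64 bytes
1 PB = 10^15 bytes = 1,000,000,000,000,000 bytes
683,500,408,290,672.64 / 1,000,000,000,000,000 = 0.68 PB

0.68 PB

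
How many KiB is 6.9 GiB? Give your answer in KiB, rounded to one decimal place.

7,235,174.4 KiB

6.9 GiB = 6.9 × 2^30 bytes = 7,408,818,585.6 bytes
1 KiB = 1,024 bytes
7,408,818,585.6 / 1,024 = 7,235,174.4 KiB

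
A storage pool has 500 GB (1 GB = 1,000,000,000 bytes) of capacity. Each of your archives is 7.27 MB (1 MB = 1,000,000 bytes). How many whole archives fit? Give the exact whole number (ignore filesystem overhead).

68,775

Capacity: 500 GB = 500,000,000,000 bytes
Per item: 7.27 MB = 7,270,000 bytes
⌊500,000,000,000 / 7,270,000⌋ = 68,775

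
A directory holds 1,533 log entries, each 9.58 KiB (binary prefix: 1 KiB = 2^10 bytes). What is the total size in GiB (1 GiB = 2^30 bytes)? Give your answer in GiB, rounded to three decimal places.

Total = 1,533 × 9.58 KiB = 14686.14 KiB
= 14686.14 × 1,024 bytes = 15,038,607.36 bytes
1 GiB = 1,073,741,824 bytes
15,038,607.36 / 1,073,741,824 = 0.014 GiB

0.014 GiB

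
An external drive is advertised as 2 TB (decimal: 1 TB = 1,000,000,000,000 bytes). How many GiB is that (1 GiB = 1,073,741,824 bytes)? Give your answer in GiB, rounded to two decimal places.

2 TB = 2 × 10^12 bytes = 2,000,000,000,000 bytes
1 GiB = 1,073,741,824 bytes
2,000,000,000,000 / 1,073,741,824 = 1,862.65 GiB

1,862.65 GiB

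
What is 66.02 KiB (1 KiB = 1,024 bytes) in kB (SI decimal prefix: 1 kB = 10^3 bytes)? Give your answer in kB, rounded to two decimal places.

67.60 kB

66.02 KiB = 66.02 × 2^10 bytes = 67,604.48 bytes
1 kB = 1,000 bytes
67,604.48 / 1,000 = 67.60 kB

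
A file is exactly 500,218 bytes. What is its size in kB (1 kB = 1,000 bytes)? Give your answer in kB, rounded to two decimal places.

500.22 kB

500,218 bytes given.
1 kB = 10^3 bytes = 1,000 bytes
500,218 / 1,000 = 500.22 kB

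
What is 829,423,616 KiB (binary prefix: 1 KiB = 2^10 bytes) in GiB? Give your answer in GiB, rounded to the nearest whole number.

791 GiB

829,423,616 KiB = 829,423,616 × 2^10 bytes = 849,329,782,784 bytes
1 GiB = 2^30 bytes = 1,073,741,824 bytes
849,329,782,784 / 1,073,741,824 = 791 GiB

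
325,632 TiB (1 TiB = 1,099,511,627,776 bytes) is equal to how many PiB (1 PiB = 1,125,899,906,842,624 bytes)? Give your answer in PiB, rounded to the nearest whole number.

325,632 TiB × 1,099,511,627,776 bytes/TiB = 358,036,170,375,954,432 bytes
1 PiB = 1,125,899,906,842,624 bytes
358,036,170,375,954,432 / 1,125,899,906,842,624 = 318 PiB

318 PiB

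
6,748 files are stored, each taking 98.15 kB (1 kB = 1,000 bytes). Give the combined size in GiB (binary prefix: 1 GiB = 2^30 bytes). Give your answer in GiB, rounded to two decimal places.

0.62 GiB

Total = 6,748 × 98.15 kB = 662316.2 kB
= 662316.2 × 1,000 bytes = 662,316,200 bytes
1 GiB = 1,073,741,824 bytes
662,316,200 / 1,073,741,824 = 0.62 GiB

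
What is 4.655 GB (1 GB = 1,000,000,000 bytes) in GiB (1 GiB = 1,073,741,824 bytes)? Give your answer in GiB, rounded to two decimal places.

4.34 GiB

4.655 GB = 4.655 × 10^9 bytes = 4,655,000,000 bytes
1 GiB = 2^30 bytes = 1,073,741,824 bytes
4,655,000,000 / 1,073,741,824 = 4.34 GiB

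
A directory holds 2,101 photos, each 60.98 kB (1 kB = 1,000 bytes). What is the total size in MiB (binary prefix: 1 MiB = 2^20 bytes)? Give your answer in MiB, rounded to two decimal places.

122.18 MiB

Total = 2,101 × 60.98 kB = 128118.98 kB
= 128118.98 × 1,000 bytes = 128,118,980 bytes
1 MiB = 1,048,576 bytes
128,118,980 / 1,048,576 = 122.18 MiB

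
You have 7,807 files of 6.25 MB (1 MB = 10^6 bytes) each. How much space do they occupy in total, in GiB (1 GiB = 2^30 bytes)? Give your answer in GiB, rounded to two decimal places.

45.44 GiB

Total = 7,807 × 6.25 MB = 48793.75 MB
= 48793.75 × 1,000,000 bytes = 48,793,750,000 bytes
1 GiB = 1,073,741,824 bytes
48,793,750,000 / 1,073,741,824 = 45.44 GiB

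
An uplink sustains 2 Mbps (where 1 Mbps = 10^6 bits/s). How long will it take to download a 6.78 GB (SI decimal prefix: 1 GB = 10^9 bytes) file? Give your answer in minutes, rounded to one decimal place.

452.0 minutes

6.78 GB = 6,780,000,000 bytes = 54,240,000,000 bits
2 Mbps = 2,000,000 bits/s
time = 54,240,000,000 / 2,000,000 = 27,120.00 s
27,120.00 s / 60 = 452.0 minutes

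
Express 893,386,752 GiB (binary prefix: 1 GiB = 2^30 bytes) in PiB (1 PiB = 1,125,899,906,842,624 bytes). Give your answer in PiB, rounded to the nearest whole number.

893,386,752 GiB × 1,073,741,824 bytes/GiB = 959,266,720,629,915,648 bytes
1 PiB = 2^50 bytes = 1,125,899,906,842,624 bytes
959,266,720,629,915,648 / 1,125,899,906,842,624 = 852 PiB

852 PiB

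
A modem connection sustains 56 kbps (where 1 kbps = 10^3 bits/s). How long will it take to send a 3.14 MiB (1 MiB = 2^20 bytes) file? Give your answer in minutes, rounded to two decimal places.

3.14 MiB = 3,292,528.64 bytes = 26,340,229.12 bits
56 kbps = 56,000 bits/s
time = 26,340,229.12 / 56,000 = 470.361 s
470.361 s / 60 = 7.84 minutes

7.84 minutes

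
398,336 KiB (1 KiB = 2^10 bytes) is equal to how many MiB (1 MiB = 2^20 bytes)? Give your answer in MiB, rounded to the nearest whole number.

389 MiB

398,336 KiB × 1,024 bytes/KiB = 407,896,064 bytes
1 MiB = 2^20 bytes = 1,048,576 bytes
407,896,064 / 1,048,576 = 389 MiB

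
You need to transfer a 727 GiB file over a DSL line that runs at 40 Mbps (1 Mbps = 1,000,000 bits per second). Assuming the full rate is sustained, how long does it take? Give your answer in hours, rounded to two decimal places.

43.37 hours

727 GiB = 780,610,306,048 bytes = 6,244,882,448,384 bits
40 Mbps = 40,000,000 bits/s
time = 6,244,882,448,384 / 40,000,000 = 156,122.0612 s
156,122.0612 s / 3600 = 43.37 hours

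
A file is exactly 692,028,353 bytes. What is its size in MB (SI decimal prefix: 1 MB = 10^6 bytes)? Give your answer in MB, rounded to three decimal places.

692,028,353 bytes given.
1 MB = 10^6 bytes = 1,000,000 bytes
692,028,353 / 1,000,000 = 692.028 MB

692.028 MB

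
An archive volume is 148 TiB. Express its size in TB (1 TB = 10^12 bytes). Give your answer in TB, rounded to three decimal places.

148 TiB × 1,099,511,627,776 bytes/TiB = 162,727,720,910,848 bytes
1 TB = 10^12 bytes = 1,000,000,000,000 bytes
162,727,720,910,848 / 1,000,000,000,000 = 162.728 TB

162.728 TB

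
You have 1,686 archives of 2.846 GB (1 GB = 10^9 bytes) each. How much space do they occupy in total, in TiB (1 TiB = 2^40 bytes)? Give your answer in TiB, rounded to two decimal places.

Total = 1,686 × 2.846 GB = 4798.356 GB
= 4798.356 × 1,000,000,000 bytes = 4,798,356,000,000 bytes
1 TiB = 1,099,511,627,776 bytes
4,798,356,000,000 / 1,099,511,627,776 = 4.36 TiB

4.36 TiB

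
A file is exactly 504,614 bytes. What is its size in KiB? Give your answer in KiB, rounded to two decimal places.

492.79 KiB

504,614 bytes given.
1 KiB = 2^10 bytes = 1,024 bytes
504,614 / 1,024 = 492.79 KiB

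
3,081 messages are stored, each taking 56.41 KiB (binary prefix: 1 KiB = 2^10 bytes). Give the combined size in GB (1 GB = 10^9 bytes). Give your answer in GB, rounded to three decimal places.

Total = 3,081 × 56.41 KiB = 173799.21 KiB
= 173799.21 × 1,024 bytes = 177,970,391.04 bytes
1 GB = 1,000,000,000 bytes
177,970,391.04 / 1,000,000,000 = 0.178 GB

0.178 GB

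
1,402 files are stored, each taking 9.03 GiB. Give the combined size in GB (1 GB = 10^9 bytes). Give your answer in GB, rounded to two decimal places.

Total = 1,402 × 9.03 GiB = 12660.06 GiB
= 12660.06 × 1,073,741,824 bytes = 13,593,635,916,349.44 bytes
1 GB = 1,000,000,000 bytes
13,593,635,916,349.44 / 1,000,000,000 = 13,593.64 GB

13,593.64 GB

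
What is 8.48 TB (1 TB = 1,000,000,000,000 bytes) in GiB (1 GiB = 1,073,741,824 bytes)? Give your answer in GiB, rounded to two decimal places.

7,897.62 GiB

8.48 TB × 1,000,000,000,000 bytes/TB = 8,480,000,000,000 bytes
1 GiB = 2^30 bytes = 1,073,741,824 bytes
8,480,000,000,000 / 1,073,741,824 = 7,897.62 GiB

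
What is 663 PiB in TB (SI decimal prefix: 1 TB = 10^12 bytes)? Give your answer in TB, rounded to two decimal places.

746,471.64 TB

663 PiB × 1,125,899,906,842,624 bytes/PiB = 746,471,638,236,659,712 bytes
1 TB = 10^12 bytes = 1,000,000,000,000 bytes
746,471,638,236,659,712 / 1,000,000,000,000 = 746,471.64 TB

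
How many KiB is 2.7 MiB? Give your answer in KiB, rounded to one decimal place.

2.7 MiB = 2.7 × 2^20 bytes = 2,831,155.2 bytes
1 KiB = 2^10 bytes = 1,024 bytes
2,831,155.2 / 1,024 = 2,764.8 KiB

2,764.8 KiB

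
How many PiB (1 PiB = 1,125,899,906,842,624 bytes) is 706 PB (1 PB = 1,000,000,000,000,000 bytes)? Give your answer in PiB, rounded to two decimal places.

627.05 PiB

706 PB × 1,000,000,000,000,000 bytes/PB = 706,000,000,000,000,000 bytes
1 PiB = 1,125,899,906,842,624 bytes
706,000,000,000,000,000 / 1,125,899,906,842,624 = 627.05 PiB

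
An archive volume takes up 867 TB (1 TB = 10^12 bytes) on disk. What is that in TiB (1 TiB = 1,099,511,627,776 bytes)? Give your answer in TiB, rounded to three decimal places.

788.532 TiB

867 TB = 867 × 10^12 bytes = 867,000,000,000,000 bytes
1 TiB = 2^40 bytes = 1,099,511,627,776 bytes
867,000,000,000,000 / 1,099,511,627,776 = 788.532 TiB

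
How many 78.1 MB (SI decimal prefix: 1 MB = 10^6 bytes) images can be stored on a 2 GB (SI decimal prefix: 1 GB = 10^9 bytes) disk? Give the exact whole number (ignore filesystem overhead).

Capacity: 2 GB = 2,000,000,000 bytes
Per item: 78.1 MB = 78,100,000 bytes
⌊2,000,000,000 / 78,100,000⌋ = 25

25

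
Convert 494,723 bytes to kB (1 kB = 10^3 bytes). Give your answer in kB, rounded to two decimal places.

494.72 kB

494,723 bytes given.
1 kB = 1,000 bytes
494,723 / 1,000 = 494.72 kB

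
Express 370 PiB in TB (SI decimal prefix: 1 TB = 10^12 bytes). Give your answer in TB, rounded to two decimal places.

416,582.97 TB

370 PiB = 370 × 2^50 bytes = 416,582,965,531,770,880 bytes
1 TB = 10^12 bytes = 1,000,000,000,000 bytes
416,582,965,531,770,880 / 1,000,000,000,000 = 416,582.97 TB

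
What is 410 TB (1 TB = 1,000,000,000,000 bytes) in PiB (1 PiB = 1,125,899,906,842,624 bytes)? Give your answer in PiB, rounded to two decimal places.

0.36 PiB

410 TB = 410 × 10^12 bytes = 410,000,000,000,000 bytes
1 PiB = 1,125,899,906,842,624 bytes
410,000,000,000,000 / 1,125,899,906,842,624 = 0.36 PiB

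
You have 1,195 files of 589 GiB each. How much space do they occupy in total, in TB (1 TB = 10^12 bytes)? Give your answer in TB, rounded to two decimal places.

755.76 TB

Total = 1,195 × 589 GiB = 703,855 GiB
= 703,855 × 1,073,741,824 bytes = 755,758,551,531,520 bytes
1 TB = 1,000,000,000,000 bytes
755,758,551,531,520 / 1,000,000,000,000 = 755.76 TB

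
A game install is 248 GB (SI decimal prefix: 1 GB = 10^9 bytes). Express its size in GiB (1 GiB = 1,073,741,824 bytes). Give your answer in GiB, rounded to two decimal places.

230.97 GiB

248 GB = 248 × 10^9 bytes = 248,000,000,000 bytes
1 GiB = 2^30 bytes = 1,073,741,824 bytes
248,000,000,000 / 1,073,741,824 = 230.97 GiB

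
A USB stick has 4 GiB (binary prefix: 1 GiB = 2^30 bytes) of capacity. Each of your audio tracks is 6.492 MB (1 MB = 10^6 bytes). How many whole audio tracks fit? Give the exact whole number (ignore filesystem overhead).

Capacity: 4 GiB = 4,294,967,296 bytes
Per item: 6.492 MB = 6,492,000 bytes
⌊4,294,967,296 / 6,492,000⌋ = 661

661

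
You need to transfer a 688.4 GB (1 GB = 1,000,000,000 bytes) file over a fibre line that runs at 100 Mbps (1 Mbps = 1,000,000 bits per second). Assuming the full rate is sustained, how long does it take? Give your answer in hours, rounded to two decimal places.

15.30 hours

688.4 GB = 688,400,000,000 bytes = 5,507,200,000,000 bits
100 Mbps = 100,000,000 bits/s
time = 5,507,200,000,000 / 100,000,000 = 55,072.0000 s
55,072.0000 s / 3600 = 15.30 hours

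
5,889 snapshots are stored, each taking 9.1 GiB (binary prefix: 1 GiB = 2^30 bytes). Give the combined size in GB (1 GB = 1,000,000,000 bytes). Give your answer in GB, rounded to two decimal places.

57,541.72 GB

Total = 5,889 × 9.1 GiB = 53589.9 GiB
= 53589.9 × 1,073,741,824 bytes = 57,541,716,973,977.6 bytes
1 GB = 1,000,000,000 bytes
57,541,716,973,977.6 / 1,000,000,000 = 57,541.72 GB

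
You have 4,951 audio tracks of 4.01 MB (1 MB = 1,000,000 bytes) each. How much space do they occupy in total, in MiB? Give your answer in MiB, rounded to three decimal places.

Total = 4,951 × 4.01 MB = 19853.51 MB
= 19853.51 × 1,000,000 bytes = 19,853,510,000 bytes
1 MiB = 1,048,576 bytes
19,853,510,000 / 1,048,576 = 18,933.783 MiB

18,933.783 MiB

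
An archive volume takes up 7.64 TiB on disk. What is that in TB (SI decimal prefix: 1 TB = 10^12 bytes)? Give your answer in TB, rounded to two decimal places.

7.64 TiB × 1,099,511,627,776 bytes/TiB = 8,400,268,836,208.64 bytes
1 TB = 1,000,000,000,000 bytes
8,400,268,836,208.64 / 1,000,000,000,000 = 8.40 TB

8.40 TB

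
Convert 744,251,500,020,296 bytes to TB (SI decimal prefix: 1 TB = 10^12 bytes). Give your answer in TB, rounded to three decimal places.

744.252 TB

744,251,500,020,296 bytes given.
1 TB = 10^12 bytes = 1,000,000,000,000 bytes
744,251,500,020,296 / 1,000,000,000,000 = 744.252 TB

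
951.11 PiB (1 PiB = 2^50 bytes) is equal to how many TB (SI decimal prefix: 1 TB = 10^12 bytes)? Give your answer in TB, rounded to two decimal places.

1,070,854.66 TB

951.11 PiB = 951.11 × 2^50 bytes = 1,070,854,660,397,088,112.64 bytes
1 TB = 1,000,000,000,000 bytes
1,070,854,660,397,088,112.64 / 1,000,000,000,000 = 1,070,854.66 TB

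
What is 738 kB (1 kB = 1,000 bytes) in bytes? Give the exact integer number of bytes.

738 × 1,000 = 738,000 bytes

738,000 bytes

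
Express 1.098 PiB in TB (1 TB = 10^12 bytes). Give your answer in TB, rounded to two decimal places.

1.098 PiB = 1.098 × 2^50 bytes = 1,236,238,097,713,201.152 bytes
1 TB = 1,000,000,000,000 bytes
1,236,238,097,713,201.152 / 1,000,000,000,000 = 1,236.24 TB

1,236.24 TB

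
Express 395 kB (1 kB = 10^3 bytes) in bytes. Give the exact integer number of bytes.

395 × 1,000 = 395,000 bytes

395,000 bytes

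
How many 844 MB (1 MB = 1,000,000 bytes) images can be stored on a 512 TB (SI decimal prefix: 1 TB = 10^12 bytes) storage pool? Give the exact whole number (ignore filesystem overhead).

Capacity: 512 TB = 512,000,000,000,000 bytes
Per item: 844 MB = 844,000,000 bytes
⌊512,000,000,000,000 / 844,000,000⌋ = 606,635

606,635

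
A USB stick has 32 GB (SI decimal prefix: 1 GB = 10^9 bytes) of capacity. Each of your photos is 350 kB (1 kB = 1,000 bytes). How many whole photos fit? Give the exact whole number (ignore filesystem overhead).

91,428

Capacity: 32 GB = 32,000,000,000 bytes
Per item: 350 kB = 350,000 bytes
⌊32,000,000,000 / 350,000⌋ = 91,428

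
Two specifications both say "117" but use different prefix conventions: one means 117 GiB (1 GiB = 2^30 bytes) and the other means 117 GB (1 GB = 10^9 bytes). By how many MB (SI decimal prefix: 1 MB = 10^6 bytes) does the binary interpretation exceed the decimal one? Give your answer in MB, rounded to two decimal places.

8,627.79 MB

117 GiB = 117 × 1,073,741,824 = 125,627,793,408 bytes
117 GB = 117 × 1,000,000,000 = 117,000,000,000 bytes
difference = 8,627,793,408 bytes
8,627,793,408 / 1,000,000 = 8,627.79 MB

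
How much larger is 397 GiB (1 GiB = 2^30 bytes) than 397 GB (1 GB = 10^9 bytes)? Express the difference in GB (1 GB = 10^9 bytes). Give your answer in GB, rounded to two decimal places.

397 GiB = 397 × 1,073,741,824 = 426,275,504,128 bytes
397 GB = 397 × 1,000,000,000 = 397,000,000,000 bytes
difference = 29,275,504,128 bytes
29,275,504,128 / 1,000,000,000 = 29.28 GB

29.28 GB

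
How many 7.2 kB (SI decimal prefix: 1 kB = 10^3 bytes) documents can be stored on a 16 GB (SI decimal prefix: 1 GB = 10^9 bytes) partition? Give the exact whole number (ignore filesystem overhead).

2,222,222

Capacity: 16 GB = 16,000,000,000 bytes
Per item: 7.2 kB = 7,200 bytes
⌊16,000,000,000 / 7,200⌋ = 2,222,222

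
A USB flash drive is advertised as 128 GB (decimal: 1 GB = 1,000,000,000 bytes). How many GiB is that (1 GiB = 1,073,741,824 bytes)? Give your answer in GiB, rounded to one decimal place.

128 GB = 128 × 10^9 bytes = 128,000,000,000 bytes
1 GiB = 2^30 bytes = 1,073,741,824 bytes
128,000,000,000 / 1,073,741,824 = 119.2 GiB

119.2 GiB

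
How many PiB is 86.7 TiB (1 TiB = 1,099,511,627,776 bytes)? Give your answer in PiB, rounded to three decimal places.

86.7 TiB = 86.7 × 2^40 bytes = 95,327,658,128,179.2 bytes
1 PiB = 2^50 bytes = 1,125,899,906,842,624 bytes
95,327,658,128,179.2 / 1,125,899,906,842,624 = 0.085 PiB

0.085 PiB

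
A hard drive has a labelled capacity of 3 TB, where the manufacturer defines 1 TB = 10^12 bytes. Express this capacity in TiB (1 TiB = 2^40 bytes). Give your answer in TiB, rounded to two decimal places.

2.73 TiB

3 TB = 3 × 10^12 bytes = 3,000,000,000,000 bytes
1 TiB = 2^40 bytes = 1,099,511,627,776 bytes
3,000,000,000,000 / 1,099,511,627,776 = 2.73 TiB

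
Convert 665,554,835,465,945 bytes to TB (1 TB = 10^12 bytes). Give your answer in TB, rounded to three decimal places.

665,554,835,465,945 bytes given.
1 TB = 10^12 bytes = 1,000,000,000,000 bytes
665,554,835,465,945 / 1,000,000,000,000 = 665.555 TB

665.555 TB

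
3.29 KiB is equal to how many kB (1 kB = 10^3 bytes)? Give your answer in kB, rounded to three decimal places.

3.29 KiB × 1,024 bytes/KiB = 3,368.96 bytes
1 kB = 1,000 bytes
3,368.96 / 1,000 = 3.369 kB

3.369 kB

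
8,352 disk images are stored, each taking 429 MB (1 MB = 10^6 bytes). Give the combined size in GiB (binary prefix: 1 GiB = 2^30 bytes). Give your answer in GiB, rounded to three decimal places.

Total = 8,352 × 429 MB = 3,583,008 MB
= 3,583,008 × 1,000,000 bytes = 3,583,008,000,000 bytes
1 GiB = 1,073,741,824 bytes
3,583,008,000,000 / 1,073,741,824 = 3,336.936 GiB

3,336.936 GiB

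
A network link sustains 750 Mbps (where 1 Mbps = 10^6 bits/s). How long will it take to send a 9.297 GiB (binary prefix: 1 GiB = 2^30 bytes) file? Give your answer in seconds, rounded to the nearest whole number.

106 seconds

9.297 GiB = 9,982,577,737.728 bytes = 79,860,621,901.824 bits
750 Mbps = 750,000,000 bits/s
time = 79,860,621,901.824 / 750,000,000 = 106 s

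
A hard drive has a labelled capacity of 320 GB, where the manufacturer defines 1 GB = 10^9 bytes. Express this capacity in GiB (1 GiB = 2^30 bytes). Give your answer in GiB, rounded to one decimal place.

298.0 GiB

320 GB × 1,000,000,000 bytes/GB = 320,000,000,000 bytes
1 GiB = 2^30 bytes = 1,073,741,824 bytes
320,000,000,000 / 1,073,741,824 = 298.0 GiB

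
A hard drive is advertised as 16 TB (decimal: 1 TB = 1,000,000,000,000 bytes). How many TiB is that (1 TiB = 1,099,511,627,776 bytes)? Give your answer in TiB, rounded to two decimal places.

16 TB = 16 × 10^12 bytes = 16,000,000,000,000 bytes
1 TiB = 1,099,511,627,776 bytes
16,000,000,000,000 / 1,099,511,627,776 = 14.55 TiB

14.55 TiB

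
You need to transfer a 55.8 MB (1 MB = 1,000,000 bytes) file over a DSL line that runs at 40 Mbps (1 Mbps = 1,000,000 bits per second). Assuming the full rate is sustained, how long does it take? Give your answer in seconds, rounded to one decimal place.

11.2 seconds

55.8 MB = 55,800,000 bytes = 446,400,000 bits
40 Mbps = 40,000,000 bits/s
time = 446,400,000 / 40,000,000 = 11.2 s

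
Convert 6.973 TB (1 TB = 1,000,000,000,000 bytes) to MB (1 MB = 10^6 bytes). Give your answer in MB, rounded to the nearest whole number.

6.973 TB = 6.973 × 10^12 bytes = 6,973,000,000,000 bytes
1 MB = 10^6 bytes = 1,000,000 bytes
6,973,000,000,000 / 1,000,000 = 6,973,000 MB

6,973,000 MB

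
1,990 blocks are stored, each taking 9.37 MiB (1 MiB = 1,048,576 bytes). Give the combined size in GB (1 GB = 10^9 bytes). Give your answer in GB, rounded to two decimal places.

Total = 1,990 × 9.37 MiB = 18646.3 MiB
= 18646.3 × 1,048,576 bytes = 19,552,062,668.8 bytes
1 GB = 1,000,000,000 bytes
19,552,062,668.8 / 1,000,000,000 = 19.55 GB

19.55 GB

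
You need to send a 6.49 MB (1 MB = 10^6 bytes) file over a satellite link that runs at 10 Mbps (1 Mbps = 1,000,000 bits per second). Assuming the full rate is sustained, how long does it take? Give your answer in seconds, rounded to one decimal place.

6.49 MB = 6,490,000 bytes = 51,920,000 bits
10 Mbps = 10,000,000 bits/s
time = 51,920,000 / 10,000,000 = 5.2 s

5.2 seconds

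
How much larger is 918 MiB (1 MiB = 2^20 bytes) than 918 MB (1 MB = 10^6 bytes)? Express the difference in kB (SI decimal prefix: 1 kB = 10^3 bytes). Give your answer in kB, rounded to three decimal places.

44,592.768 kB

918 MiB = 918 × 1,048,576 = 962,592,768 bytes
918 MB = 918 × 1,000,000 = 918,000,000 bytes
difference = 44,592,768 bytes
44,592,768 / 1,000 = 44,592.768 kB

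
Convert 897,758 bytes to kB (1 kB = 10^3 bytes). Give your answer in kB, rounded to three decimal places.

897,758 bytes given.
1 kB = 1,000 bytes
897,758 / 1,000 = 897.758 kB

897.758 kB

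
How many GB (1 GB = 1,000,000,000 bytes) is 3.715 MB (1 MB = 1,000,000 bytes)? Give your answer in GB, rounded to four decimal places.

0.0037 GB

3.715 MB = 3.715 × 10^6 bytes = 3,715,000 bytes
1 GB = 10^9 bytes = 1,000,000,000 bytes
3,715,000 / 1,000,000,000 = 0.0037 GB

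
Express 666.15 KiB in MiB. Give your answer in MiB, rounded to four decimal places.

0.6505 MiB

666.15 KiB × 1,024 bytes/KiB = 682,137.6 bytes
1 MiB = 1,048,576 bytes
682,137.6 / 1,048,576 = 0.6505 MiB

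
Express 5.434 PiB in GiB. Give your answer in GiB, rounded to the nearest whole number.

5.434 PiB × 1,125,899,906,842,624 bytes/PiB = 6,118,140,093,782,818.816 bytes
1 GiB = 2^30 bytes = 1,073,741,824 bytes
6,118,140,093,782,818.816 / 1,073,741,824 = 5,697,962 GiB

5,697,962 GiB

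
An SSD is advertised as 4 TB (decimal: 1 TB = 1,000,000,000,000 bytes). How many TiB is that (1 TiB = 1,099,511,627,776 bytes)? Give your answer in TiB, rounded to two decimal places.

3.64 TiB

4 TB × 1,000,000,000,000 bytes/TB = 4,000,000,000,000 bytes
1 TiB = 1,099,511,627,776 bytes
4,000,000,000,000 / 1,099,511,627,776 = 3.64 TiB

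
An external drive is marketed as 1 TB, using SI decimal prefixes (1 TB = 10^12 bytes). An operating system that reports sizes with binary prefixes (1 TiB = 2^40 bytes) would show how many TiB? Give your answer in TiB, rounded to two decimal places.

1 TB × 1,000,000,000,000 bytes/TB = 1,000,000,000,000 bytes
1 TiB = 1,099,511,627,776 bytes
1,000,000,000,000 / 1,099,511,627,776 = 0.91 TiB

0.91 TiB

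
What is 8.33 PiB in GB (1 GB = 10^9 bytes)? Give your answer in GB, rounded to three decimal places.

8.33 PiB = 8.33 × 2^50 bytes = 9,378,746,223,999,057.92 bytes
1 GB = 1,000,000,000 bytes
9,378,746,223,999,057.92 / 1,000,000,000 = 9,378,746.224 GB

9,378,746.224 GB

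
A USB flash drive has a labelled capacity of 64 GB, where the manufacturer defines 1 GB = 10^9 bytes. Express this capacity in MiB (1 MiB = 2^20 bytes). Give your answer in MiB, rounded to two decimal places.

61,035.16 MiB

64 GB = 64 × 10^9 bytes = 64,000,000,000 bytes
1 MiB = 2^20 bytes = 1,048,576 bytes
64,000,000,000 / 1,048,576 = 61,035.16 MiB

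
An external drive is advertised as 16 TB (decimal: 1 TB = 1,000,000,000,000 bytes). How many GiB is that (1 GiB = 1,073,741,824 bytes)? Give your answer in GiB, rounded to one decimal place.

14,901.2 GiB

16 TB = 16 × 10^12 bytes = 16,000,000,000,000 bytes
1 GiB = 2^30 bytes = 1,073,741,824 bytes
16,000,000,000,000 / 1,073,741,824 = 14,901.2 GiB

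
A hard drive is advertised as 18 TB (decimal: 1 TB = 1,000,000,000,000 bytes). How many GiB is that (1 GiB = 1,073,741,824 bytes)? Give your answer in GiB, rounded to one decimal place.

18 TB = 18 × 10^12 bytes = 18,000,000,000,000 bytes
1 GiB = 2^30 bytes = 1,073,741,824 bytes
18,000,000,000,000 / 1,073,741,824 = 16,763.8 GiB

16,763.8 GiB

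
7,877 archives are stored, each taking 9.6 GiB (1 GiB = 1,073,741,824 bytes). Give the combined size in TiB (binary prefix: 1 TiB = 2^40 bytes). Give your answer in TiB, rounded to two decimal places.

73.85 TiB

Total = 7,877 × 9.6 GiB = 75619.2 GiB
= 75619.2 × 1,073,741,824 bytes = 81,195,497,737,420.8 bytes
1 TiB = 1,099,511,627,776 bytes
81,195,497,737,420.8 / 1,099,511,627,776 = 73.85 TiB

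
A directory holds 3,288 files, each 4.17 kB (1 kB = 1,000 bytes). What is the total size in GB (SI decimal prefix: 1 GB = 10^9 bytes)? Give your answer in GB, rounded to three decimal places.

Total = 3,288 × 4.17 kB = 13710.96 kB
= 13710.96 × 1,000 bytes = 13,710,960 bytes
1 GB = 1,000,000,000 bytes
13,710,960 / 1,000,000,000 = 0.014 GB

0.014 GB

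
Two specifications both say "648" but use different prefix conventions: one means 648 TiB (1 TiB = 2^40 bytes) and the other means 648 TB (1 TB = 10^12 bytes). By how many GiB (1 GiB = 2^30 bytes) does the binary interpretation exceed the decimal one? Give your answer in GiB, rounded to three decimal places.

648 TiB = 648 × 1,099,511,627,776 = 712,483,534,798,848 bytes
648 TB = 648 × 1,000,000,000,000 = 648,000,000,000,000 bytes
difference = 64,483,534,798,848 bytes
64,483,534,798,848 / 1,073,741,824 = 60,054.972 GiB

60,054.972 GiB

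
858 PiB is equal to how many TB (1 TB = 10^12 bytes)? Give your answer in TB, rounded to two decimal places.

966,022.12 TB

858 PiB = 858 × 2^50 bytes = 966,022,120,070,971,392 bytes
1 TB = 10^12 bytes = 1,000,000,000,000 bytes
966,022,120,070,971,392 / 1,000,000,000,000 = 966,022.12 TB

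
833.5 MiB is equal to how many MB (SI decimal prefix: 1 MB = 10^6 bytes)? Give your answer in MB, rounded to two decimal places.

833.5 MiB = 833.5 × 2^20 bytes = 873,988,096 bytes
1 MB = 10^6 bytes = 1,000,000 bytes
873,988,096 / 1,000,000 = 873.99 MB

873.99 MB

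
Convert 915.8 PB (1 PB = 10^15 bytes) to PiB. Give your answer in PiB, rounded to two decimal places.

915.8 PB = 915.8 × 10^15 bytes = 915,800,000,000,000,000 bytes
1 PiB = 1,125,899,906,842,624 bytes
915,800,000,000,000,000 / 1,125,899,906,842,624 = 813.39 PiB

813.39 PiB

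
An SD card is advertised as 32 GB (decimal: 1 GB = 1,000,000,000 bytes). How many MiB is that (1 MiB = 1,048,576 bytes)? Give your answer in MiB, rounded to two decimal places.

32 GB = 32 × 10^9 bytes = 32,000,000,000 bytes
1 MiB = 1,048,576 bytes
32,000,000,000 / 1,048,576 = 30,517.58 MiB

30,517.58 MiB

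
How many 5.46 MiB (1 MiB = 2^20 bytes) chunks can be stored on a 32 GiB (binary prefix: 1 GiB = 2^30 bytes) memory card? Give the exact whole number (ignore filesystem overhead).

Capacity: 32 GiB = 34,359,738,368 bytes
Per item: 5.46 MiB = 5,725,224.96 bytes
⌊34,359,738,368 / 5,725,224.96⌋ = 6,001

6,001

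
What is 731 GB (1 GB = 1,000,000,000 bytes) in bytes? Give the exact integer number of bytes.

731 × 1,000,000,000 = 731,000,000,000 bytes

731,000,000,000 bytes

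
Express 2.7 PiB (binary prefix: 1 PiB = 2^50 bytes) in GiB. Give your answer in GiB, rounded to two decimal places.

2,831,155.20 GiB

2.7 PiB = 2.7 × 2^50 bytes = 3,039,929,748,475,084.8 bytes
1 GiB = 1,073,741,824 bytes
3,039,929,748,475,084.8 / 1,073,741,824 = 2,831,155.20 GiB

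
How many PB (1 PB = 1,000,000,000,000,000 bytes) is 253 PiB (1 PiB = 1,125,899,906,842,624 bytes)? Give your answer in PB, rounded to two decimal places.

253 PiB = 253 × 2^50 bytes = 284,852,676,431,183,872 bytes
1 PB = 1,000,000,000,000,000 bytes
284,852,676,431,183,872 / 1,000,000,000,000,000 = 284.85 PB

284.85 PB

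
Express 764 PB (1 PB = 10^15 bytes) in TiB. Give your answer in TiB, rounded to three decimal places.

764 PB = 764 × 10^15 bytes = 764,000,000,000,000,000 bytes
1 TiB = 1,099,511,627,776 bytes
764,000,000,000,000,000 / 1,099,511,627,776 = 694,853.952 TiB

694,853.952 TiB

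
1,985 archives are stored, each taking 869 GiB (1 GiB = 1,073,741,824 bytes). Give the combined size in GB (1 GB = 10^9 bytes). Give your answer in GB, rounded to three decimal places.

Total = 1,985 × 869 GiB = 1,724,965 GiB
= 1,724,965 × 1,073,741,824 bytes = 1,852,167,065,436,160 bytes
1 GB = 1,000,000,000 bytes
1,852,167,065,436,160 / 1,000,000,000 = 1,852,167.065 GB

1,852,167.065 GB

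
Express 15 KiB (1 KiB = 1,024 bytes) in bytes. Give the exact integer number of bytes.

15 × 1,024 = 15,360 bytes  (1 KiB = 2^10 bytes)

15,360 bytes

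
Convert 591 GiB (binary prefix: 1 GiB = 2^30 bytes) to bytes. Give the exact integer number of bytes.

634,581,417,984 bytes

591 × 1,073,741,824 = 634,581,417,984 bytes  (1 GiB = 2^30 bytes)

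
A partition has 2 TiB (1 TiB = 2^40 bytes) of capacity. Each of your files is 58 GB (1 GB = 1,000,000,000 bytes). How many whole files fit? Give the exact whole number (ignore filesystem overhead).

37

Capacity: 2 TiB = 2,199,023,255,552 bytes
Per item: 58 GB = 58,000,000,000 bytes
⌊2,199,023,255,552 / 58,000,000,000⌋ = 37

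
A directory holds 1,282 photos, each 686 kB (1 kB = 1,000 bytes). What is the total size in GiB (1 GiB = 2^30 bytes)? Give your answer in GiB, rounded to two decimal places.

0.82 GiB

Total = 1,282 × 686 kB = 879,452 kB
= 879,452 × 1,000 bytes = 879,452,000 bytes
1 GiB = 1,073,741,824 bytes
879,452,000 / 1,073,741,824 = 0.82 GiB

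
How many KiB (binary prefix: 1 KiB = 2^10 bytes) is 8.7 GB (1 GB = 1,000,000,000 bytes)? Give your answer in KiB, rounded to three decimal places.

8.7 GB = 8.7 × 10^9 bytes = 8,700,000,000 bytes
1 KiB = 1,024 bytes
8,700,000,000 / 1,024 = 8,496,093.750 KiB

8,496,093.750 KiB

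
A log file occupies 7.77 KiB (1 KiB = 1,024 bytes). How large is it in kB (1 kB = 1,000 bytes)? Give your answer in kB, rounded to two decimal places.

7.77 KiB = 7.77 × 2^10 bytes = 7,956.48 bytes
1 kB = 1,000 bytes
7,956.48 / 1,000 = 7.96 kB

7.96 kB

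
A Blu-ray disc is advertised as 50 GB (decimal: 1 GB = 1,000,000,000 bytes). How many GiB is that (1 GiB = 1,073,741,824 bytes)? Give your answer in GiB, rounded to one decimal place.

46.6 GiB

50 GB × 1,000,000,000 bytes/GB = 50,000,000,000 bytes
1 GiB = 1,073,741,824 bytes
50,000,000,000 / 1,073,741,824 = 46.6 GiB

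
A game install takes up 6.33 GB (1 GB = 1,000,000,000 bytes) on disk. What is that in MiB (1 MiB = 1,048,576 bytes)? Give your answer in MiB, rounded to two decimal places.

6.33 GB = 6.33 × 10^9 bytes = 6,330,000,000 bytes
1 MiB = 2^20 bytes = 1,048,576 bytes
6,330,000,000 / 1,048,576 = 6,036.76 MiB

6,036.76 MiB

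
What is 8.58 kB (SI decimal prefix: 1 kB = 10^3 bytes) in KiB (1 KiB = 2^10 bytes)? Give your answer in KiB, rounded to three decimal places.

8.379 KiB

8.58 kB × 1,000 bytes/kB = 8,580 bytes
1 KiB = 2^10 bytes = 1,024 bytes
8,580 / 1,024 = 8.379 KiB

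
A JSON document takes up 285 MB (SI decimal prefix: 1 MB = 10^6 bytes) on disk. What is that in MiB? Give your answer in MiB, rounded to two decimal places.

285 MB = 285 × 10^6 bytes = 285,000,000 bytes
1 MiB = 2^20 bytes = 1,048,576 bytes
285,000,000 / 1,048,576 = 271.80 MiB

271.80 MiB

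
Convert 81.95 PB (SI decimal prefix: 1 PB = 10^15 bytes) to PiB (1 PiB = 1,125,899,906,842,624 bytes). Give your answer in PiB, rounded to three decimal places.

81.95 PB × 1,000,000,000,000,000 bytes/PB = 81,950,000,000,000,000 bytes
1 PiB = 1,125,899,906,842,624 bytes
81,950,000,000,000,000 / 1,125,899,906,842,624 = 72.786 PiB

72.786 PiB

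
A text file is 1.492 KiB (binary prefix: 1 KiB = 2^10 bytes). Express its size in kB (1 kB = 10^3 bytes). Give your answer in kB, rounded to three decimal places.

1.528 kB

1.492 KiB = 1.492 × 2^10 bytes = 1,527.808 bytes
1 kB = 10^3 bytes = 1,000 bytes
1,527.808 / 1,000 = 1.528 kB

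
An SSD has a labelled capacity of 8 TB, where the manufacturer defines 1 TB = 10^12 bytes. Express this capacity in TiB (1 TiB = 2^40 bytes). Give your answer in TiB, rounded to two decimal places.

8 TB × 1,000,000,000,000 bytes/TB = 8,000,000,000,000 bytes
1 TiB = 1,099,511,627,776 bytes
8,000,000,000,000 / 1,099,511,627,776 = 7.28 TiB

7.28 TiB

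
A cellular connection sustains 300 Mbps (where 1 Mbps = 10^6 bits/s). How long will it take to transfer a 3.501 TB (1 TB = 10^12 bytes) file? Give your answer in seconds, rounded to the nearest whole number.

3.501 TB = 3,501,000,000,000 bytes = 28,008,000,000,000 bits
300 Mbps = 300,000,000 bits/s
time = 28,008,000,000,000 / 300,000,000 = 93,360 s

93,360 seconds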